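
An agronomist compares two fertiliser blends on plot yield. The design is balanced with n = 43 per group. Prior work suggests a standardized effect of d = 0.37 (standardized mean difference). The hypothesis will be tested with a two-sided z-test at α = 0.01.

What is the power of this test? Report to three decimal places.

Noncentrality parameter: δ = d·√(n/2) = 0.37 × √(43/2) = 1.7156
Critical value for a two-sided test at α = 0.01: z_{α/2} = 2.576.
Power = Φ(δ − 2.576) + Φ(−δ − 2.576) = Φ(-0.860) + Φ(-4.291) = 0.1948 + 0.0000 = 0.1948.

Power ≈ 0.195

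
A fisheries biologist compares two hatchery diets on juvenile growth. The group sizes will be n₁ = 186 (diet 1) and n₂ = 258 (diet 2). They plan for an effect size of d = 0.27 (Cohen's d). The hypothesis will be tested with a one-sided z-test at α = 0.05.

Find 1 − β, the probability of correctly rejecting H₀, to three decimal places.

Noncentrality parameter: δ = d / √(1/n₁ + 1/n₂) = 0.27 / √(1/186 + 1/258) = 2.8070
Critical value for a one-sided test at α = 0.05: z_α = 1.645.
Power = P(Z > 1.645 − δ) = Φ(1.162) = 0.8774.

Power ≈ 0.877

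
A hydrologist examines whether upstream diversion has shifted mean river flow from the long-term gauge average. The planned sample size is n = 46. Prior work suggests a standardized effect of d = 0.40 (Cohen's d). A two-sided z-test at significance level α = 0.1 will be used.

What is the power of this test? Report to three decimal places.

Power ≈ 0.857

Noncentrality parameter: δ = d·√n = 0.40 × √46 = 2.7129
Critical value for a two-sided test at α = 0.1: z_{α/2} = 1.645.
Power = Φ(δ − 1.645) + Φ(−δ − 1.645) = Φ(1.068) + Φ(-4.358) = 0.8573 + 0.0000 = 0.8573.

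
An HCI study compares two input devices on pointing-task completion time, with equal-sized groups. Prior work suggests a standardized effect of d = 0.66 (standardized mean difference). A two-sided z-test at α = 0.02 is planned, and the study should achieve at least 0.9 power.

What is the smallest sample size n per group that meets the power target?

Set Φ(δ − 2.326) = 0.9; then δ − 2.326 = Φ⁻¹(0.9) = 1.282, giving δ = 3.608.
(The Φ(−δ − z_{α/2}) term is vanishingly small for δ > 0 and is dropped in the standard sample-size formula.)
δ = d·√(n/2) ⇒ n = 2(δ/d)² = 2 × (3.608 / 0.66)² = 59.77.
Round up to the next whole unit.

n = 60 per group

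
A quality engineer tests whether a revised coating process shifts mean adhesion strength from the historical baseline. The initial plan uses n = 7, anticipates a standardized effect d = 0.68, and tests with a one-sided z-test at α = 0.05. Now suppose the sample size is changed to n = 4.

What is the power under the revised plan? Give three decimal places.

Power ≈ 0.388

With n = 4: δ = d·√n = 0.68 × √4 = 1.3600. Critical value z_{0.05} = 1.645.
Revised power = Φ(δ − 1.645) = Φ(-0.285) = 0.3879.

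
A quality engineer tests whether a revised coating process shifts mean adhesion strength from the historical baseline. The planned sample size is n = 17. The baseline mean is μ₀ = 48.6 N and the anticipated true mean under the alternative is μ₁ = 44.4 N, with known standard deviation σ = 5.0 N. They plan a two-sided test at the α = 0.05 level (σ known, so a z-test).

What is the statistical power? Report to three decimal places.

Standardized effect: d = |μ₁ − μ₀| / σ = |44.4 − 48.6| / 5.0 = 0.8400
Noncentrality parameter: δ = d·√n = 0.8400 × √17 = 3.4634
Two-sided α = 0.05 → critical value z_{0.025} = 1.960.
Power = Φ(δ − 1.960) + Φ(−δ − 1.960) = Φ(1.503) + Φ(-5.423) = 0.9336 + 0.0000 = 0.9336.

Power ≈ 0.934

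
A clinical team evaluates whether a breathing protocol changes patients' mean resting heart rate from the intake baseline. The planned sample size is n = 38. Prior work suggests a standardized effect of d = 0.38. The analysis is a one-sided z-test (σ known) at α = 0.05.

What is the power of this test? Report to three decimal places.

Noncentrality parameter: δ = d·√n = 0.38 × √38 = 2.3425
One-sided α = 0.05 → critical value z_{0.05} = 1.645.
Power = Φ(δ − 1.645) = Φ(0.698) = 0.7573.

Power ≈ 0.757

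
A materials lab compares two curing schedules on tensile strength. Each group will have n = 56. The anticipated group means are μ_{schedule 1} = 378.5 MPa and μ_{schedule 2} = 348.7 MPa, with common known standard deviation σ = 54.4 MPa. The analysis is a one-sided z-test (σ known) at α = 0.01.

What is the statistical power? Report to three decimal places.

Standardized effect: d = |μ_{schedule 1} − μ_{schedule 2}| / σ = |378.5 − 348.7| / 54.4 = 0.5478
Noncentrality parameter: δ = d·√(n/2) = 0.5478 × √(56/2) = 2.8987
Critical value for a one-sided test at α = 0.01: z_α = 2.326.
Power = P(Z > 2.326 − δ) = Φ(0.572) = 0.7164.

Power ≈ 0.716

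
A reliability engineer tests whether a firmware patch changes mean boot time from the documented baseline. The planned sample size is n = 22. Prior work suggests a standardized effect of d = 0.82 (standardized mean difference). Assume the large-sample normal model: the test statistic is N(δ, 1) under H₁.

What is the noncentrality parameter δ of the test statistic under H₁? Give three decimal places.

δ ≈ 3.846

δ = d·√n = 0.82 × √22 = 3.8461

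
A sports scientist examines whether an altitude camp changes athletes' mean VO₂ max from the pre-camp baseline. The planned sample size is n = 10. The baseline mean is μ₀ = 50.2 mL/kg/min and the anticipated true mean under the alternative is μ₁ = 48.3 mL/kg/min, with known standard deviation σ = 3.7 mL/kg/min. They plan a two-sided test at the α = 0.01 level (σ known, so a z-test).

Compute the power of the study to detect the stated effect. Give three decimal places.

Power ≈ 0.171

Standardized effect: d = |μ₁ − μ₀| / σ = |48.3 − 50.2| / 3.7 = 0.5135
Noncentrality parameter: δ = d·√n = 0.5135 × √10 = 1.6239
Critical value for a two-sided test at α = 0.01: z_{α/2} = 2.576.
Power = Φ(δ − 2.576) + Φ(−δ − 2.576) = Φ(-0.952) + Φ(-4.200) = 0.1706 + 0.0000 = 0.1706.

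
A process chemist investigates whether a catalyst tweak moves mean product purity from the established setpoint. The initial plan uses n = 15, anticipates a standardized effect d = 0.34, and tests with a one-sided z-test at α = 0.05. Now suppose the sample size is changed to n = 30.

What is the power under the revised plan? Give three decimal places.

With n = 30: δ = d·√n = 0.34 × √30 = 1.8623. Critical value z_{0.05} = 1.645.
Revised power = Φ(δ − 1.645) = Φ(0.217) = 0.5861.

Power ≈ 0.586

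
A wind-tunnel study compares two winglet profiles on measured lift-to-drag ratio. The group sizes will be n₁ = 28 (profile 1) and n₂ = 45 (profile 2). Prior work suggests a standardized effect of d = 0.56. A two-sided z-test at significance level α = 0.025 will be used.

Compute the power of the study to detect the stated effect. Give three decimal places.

Power ≈ 0.534

Noncentrality parameter: δ = d / √(1/n₁ + 1/n₂) = 0.56 / √(1/28 + 1/45) = 2.3265
Two-sided α = 0.025 → critical value z_{0.0125} = 2.241.
Power = Φ(δ − 2.241) + Φ(−δ − 2.241) = Φ(0.085) + Φ(-4.568) = 0.5339 + 0.0000 = 0.5339.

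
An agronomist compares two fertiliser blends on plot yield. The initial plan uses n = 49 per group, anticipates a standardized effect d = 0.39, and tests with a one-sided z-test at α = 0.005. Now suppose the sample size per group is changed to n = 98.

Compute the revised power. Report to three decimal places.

Power ≈ 0.561

With n = 98 per group: δ = d·√(n/2) = 0.39 × √(98/2) = 2.7300. Critical value z_{0.005} = 2.576.
Revised power = Φ(δ − 2.576) = Φ(0.154) = 0.5613.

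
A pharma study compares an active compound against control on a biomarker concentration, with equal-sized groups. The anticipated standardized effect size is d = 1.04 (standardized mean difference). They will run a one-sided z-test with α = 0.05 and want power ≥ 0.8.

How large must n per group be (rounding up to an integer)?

For power 0.8 need Φ(δ − z_{0.05}) = 0.8, so δ = z_{0.05} + z_{0.20} = 1.645 + 0.842 = 2.486.
δ = d·√(n/2) ⇒ n = 2(δ/d)² = 2 × (2.486 / 1.04)² = 11.43.
Round up to the next whole unit.

n = 12 per group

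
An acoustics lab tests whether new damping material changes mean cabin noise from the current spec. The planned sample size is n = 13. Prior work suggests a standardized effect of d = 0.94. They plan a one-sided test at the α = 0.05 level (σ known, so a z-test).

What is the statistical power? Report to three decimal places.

Noncentrality parameter: δ = d·√n = 0.94 × √13 = 3.3892
One-sided α = 0.05 → critical value z_{0.05} = 1.645.
Power = P(Z > 1.645 − δ) = Φ(1.744) = 0.9595.

Power ≈ 0.959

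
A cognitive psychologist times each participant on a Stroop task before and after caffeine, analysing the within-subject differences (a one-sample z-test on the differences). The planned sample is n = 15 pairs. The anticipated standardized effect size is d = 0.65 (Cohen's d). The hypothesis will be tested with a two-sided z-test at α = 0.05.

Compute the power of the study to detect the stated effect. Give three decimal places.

Noncentrality parameter: δ = d·√n = 0.65 × √15 = 2.5174
Critical value for a two-sided test at α = 0.05: z_{α/2} = 1.960.
Power = Φ(δ − 1.960) + Φ(−δ − 1.960) = Φ(0.557) + Φ(-4.477) = 0.7114 + 0.0000 = 0.7114.

Power ≈ 0.711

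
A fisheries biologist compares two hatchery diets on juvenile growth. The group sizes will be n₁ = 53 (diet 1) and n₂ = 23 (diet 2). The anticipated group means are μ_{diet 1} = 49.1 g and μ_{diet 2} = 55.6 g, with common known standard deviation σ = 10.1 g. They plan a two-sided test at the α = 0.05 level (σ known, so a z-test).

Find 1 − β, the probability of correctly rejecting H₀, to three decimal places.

Standardized effect: d = |μ_{diet 1} − μ_{diet 2}| / σ = |49.1 − 55.6| / 10.1 = 0.6436
Noncentrality parameter: δ = d / √(1/n₁ + 1/n₂) = 0.6436 / √(1/53 + 1/23) = 2.5774
Two-sided α = 0.05 → critical value z_{0.025} = 1.960.
Power = Φ(δ − 1.960) + Φ(−δ − 1.960) = Φ(0.617) + Φ(-4.537) = 0.7315 + 0.0000 = 0.7315.

Power ≈ 0.732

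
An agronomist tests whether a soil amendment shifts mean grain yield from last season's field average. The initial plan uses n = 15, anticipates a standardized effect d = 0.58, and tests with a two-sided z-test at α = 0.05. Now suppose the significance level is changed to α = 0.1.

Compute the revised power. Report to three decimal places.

δ = d·√n = 0.58 × √15 = 2.2463 (unchanged). New critical value: z_{0.05} = 1.645.
Revised power = Φ(δ − 1.645) + Φ(−δ − 1.645) = Φ(0.601) + Φ(-3.891) = 0.7262 + 0.0000 = 0.7263.

Power ≈ 0.726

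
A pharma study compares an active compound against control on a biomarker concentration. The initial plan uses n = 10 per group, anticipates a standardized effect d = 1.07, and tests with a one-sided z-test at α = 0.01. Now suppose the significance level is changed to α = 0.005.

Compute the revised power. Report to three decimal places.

δ = d·√(n/2) = 1.07 × √(10/2) = 2.3926 (unchanged). New critical value: z_{0.005} = 2.576.
Revised power = P(Z > 2.576 − δ) = Φ(-0.183) = 0.4273.

Power ≈ 0.427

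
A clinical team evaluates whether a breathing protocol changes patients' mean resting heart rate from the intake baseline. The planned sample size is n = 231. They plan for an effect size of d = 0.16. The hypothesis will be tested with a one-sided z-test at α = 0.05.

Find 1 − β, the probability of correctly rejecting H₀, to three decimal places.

Noncentrality parameter: δ = d·√n = 0.16 × √231 = 2.4318
Critical value for a one-sided test at α = 0.05: z_α = 1.645.
Power = P(Z > 1.645 − δ) = Φ(0.787) = 0.7843.

Power ≈ 0.784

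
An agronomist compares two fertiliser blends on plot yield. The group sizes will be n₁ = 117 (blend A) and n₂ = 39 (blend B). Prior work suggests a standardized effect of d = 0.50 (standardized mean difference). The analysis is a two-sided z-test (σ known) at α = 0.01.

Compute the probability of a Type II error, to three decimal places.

β ≈ 0.449

Noncentrality parameter: δ = d / √(1/n₁ + 1/n₂) = 0.50 / √(1/117 + 1/39) = 2.7042
Critical value for a two-sided test at α = 0.01: z_{α/2} = 2.576.
Power = Φ(δ − 2.576) + Φ(−δ − 2.576) = Φ(0.128) + Φ(-5.280) = 0.5511 + 0.0000 = 0.5511.
Type II error: β = 1 − power = 1 − 0.5511 = 0.4489.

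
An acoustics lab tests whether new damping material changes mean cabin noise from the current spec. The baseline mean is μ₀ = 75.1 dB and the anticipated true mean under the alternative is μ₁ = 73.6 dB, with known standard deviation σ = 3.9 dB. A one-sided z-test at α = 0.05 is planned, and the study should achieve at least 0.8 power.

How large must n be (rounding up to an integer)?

Standardized effect: d = |μ₁ − μ₀| / σ = |73.6 − 75.1| / 3.9 = 0.3846
For power 0.8 need Φ(δ − z_{0.05}) = 0.8, so δ = z_{0.05} + z_{0.20} = 1.645 + 0.842 = 2.486.
δ = d·√n ⇒ n = (δ/d)² = (2.486 / 0.3846)² = 41.79.
Round up to the next whole unit.

n = 42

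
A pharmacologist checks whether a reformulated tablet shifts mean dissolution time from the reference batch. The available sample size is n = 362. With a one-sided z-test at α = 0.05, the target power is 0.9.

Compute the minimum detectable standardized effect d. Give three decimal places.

Need Φ(δ − 1.645) = 0.9, so δ = 1.645 + 1.282 = 2.926.
δ = d·√n ⇒ d = δ/√n = 2.926/√362 = 0.1538.

d ≈ 0.154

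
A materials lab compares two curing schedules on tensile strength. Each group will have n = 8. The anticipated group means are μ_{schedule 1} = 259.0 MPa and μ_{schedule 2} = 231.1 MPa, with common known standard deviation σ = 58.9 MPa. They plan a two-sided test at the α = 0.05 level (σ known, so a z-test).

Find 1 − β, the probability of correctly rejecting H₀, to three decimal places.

Power ≈ 0.157

Standardized effect: d = |μ_{schedule 1} − μ_{schedule 2}| / σ = |259.0 − 231.1| / 58.9 = 0.4737
Noncentrality parameter: δ = d·√(n/2) = 0.4737 × √(8/2) = 0.9474
Two-sided α = 0.05 → critical value z_{0.025} = 1.960.
Power = Φ(δ − 1.960) + Φ(−δ − 1.960) = Φ(-1.013) + Φ(-2.907) = 0.1556 + 0.0018 = 0.1574.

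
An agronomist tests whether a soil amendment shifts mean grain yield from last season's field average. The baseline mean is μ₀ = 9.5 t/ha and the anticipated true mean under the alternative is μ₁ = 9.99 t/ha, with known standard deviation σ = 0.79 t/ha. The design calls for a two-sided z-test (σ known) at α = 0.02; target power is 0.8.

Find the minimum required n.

Standardized effect: d = |μ₁ − μ₀| / σ = |9.99 − 9.5| / 0.79 = 0.6203
Set Φ(δ − 2.326) = 0.8; then δ − 2.326 = Φ⁻¹(0.8) = 0.842, giving δ = 3.168.
(Ignoring the negligible lower-tail rejection probability gives the usual closed-form inversion.)
δ = d·√n ⇒ n = (δ/d)² = (3.168 / 0.6203)² = 26.09.
Round up to the next whole unit.

n = 27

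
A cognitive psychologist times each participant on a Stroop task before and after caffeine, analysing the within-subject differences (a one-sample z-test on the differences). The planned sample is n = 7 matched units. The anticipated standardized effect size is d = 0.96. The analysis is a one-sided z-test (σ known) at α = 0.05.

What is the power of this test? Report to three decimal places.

Power ≈ 0.815

Noncentrality parameter: δ = d·√n = 0.96 × √7 = 2.5399
One-sided α = 0.05 → critical value z_{0.05} = 1.645.
Power = Φ(δ − 1.645) = Φ(0.895) = 0.8146.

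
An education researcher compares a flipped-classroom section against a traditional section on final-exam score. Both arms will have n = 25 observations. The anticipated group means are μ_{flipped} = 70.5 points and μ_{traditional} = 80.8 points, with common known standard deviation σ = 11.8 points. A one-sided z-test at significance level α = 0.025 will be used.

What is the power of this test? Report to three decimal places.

Standardized effect: d = |μ_{flipped} − μ_{traditional}| / σ = |70.5 − 80.8| / 11.8 = 0.8729
Noncentrality parameter: δ = d·√(n/2) = 0.8729 × √(25/2) = 3.0861
Critical value for a one-sided test at α = 0.025: z_α = 1.960.
Power = P(Z > 1.960 − δ) = Φ(1.126) = 0.8699.

Power ≈ 0.870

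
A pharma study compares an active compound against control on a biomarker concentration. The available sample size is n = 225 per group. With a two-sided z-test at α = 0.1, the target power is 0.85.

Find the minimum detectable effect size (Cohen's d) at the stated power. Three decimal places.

d ≈ 0.253

Need Φ(δ − 1.645) = 0.85, so δ = 1.645 + 1.036 = 2.681.
(Lower-tail contribution to power is negligible for δ > 0.)
δ = d·√(n/2) ⇒ d = δ/√(n/2) = 2.681/√(225/2) = 0.2528.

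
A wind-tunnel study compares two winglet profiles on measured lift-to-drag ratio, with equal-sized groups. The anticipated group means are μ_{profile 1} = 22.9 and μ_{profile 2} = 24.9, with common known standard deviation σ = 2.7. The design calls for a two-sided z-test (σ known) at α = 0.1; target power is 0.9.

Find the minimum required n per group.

Standardized effect: d = |μ_{profile 1} − μ_{profile 2}| / σ = |22.9 − 24.9| / 2.7 = 0.7407
Set Φ(δ − 1.645) = 0.9; then δ − 1.645 = Φ⁻¹(0.9) = 1.282, giving δ = 2.926.
(Ignoring the negligible lower-tail rejection probability gives the usual closed-form inversion.)
δ = d·√(n/2) ⇒ n = 2(δ/d)² = 2 × (2.926 / 0.7407)² = 31.22.
Rounding up, n = 32 per group.

n = 32 per group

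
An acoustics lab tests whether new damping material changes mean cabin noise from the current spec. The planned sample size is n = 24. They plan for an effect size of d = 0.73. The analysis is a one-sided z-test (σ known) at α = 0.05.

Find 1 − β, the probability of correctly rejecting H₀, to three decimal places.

Noncentrality parameter: δ = d·√n = 0.73 × √24 = 3.5763
One-sided α = 0.05 → critical value z_{0.05} = 1.645.
Power = Φ(δ − 1.645) = Φ(1.931) = 0.9733.

Power ≈ 0.973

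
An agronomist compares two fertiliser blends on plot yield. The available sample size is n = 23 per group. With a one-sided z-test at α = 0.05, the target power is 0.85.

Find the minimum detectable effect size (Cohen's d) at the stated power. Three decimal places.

Need Φ(δ − 1.645) = 0.85, so δ = 1.645 + 1.036 = 2.681.
δ = d·√(n/2) ⇒ d = δ/√(n/2) = 2.681/√(23/2) = 0.7907.

d ≈ 0.791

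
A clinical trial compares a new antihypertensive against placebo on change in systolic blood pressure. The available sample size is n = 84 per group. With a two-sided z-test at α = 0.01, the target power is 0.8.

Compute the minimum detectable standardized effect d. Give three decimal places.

Required noncentrality: δ = z_{0.005} + z_{0.20} = 2.576 + 0.842 = 3.417.
(Lower-tail contribution to power is negligible for δ > 0.)
δ = d·√(n/2) ⇒ d = δ/√(n/2) = 3.417/√(84/2) = 0.5273.

d ≈ 0.527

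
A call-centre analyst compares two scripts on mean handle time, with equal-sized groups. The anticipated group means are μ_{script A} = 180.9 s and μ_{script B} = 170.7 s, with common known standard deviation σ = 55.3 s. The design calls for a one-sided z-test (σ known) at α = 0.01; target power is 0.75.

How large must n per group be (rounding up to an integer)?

n = 530 per group

Standardized effect: d = |μ_{script A} − μ_{script B}| / σ = |180.9 − 170.7| / 55.3 = 0.1844
For power 0.75 need Φ(δ − z_{0.01}) = 0.75, so δ = z_{0.01} + z_{0.25} = 2.326 + 0.674 = 3.001.
δ = d·√(n/2) ⇒ n = 2(δ/d)² = 2 × (3.001 / 0.1844)² = 529.38.
Round up to the next whole unit.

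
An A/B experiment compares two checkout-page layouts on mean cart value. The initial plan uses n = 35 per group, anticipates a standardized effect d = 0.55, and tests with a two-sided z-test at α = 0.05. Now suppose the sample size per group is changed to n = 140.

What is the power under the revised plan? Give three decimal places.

Power ≈ 0.996

With n = 140 per group: δ = d·√(n/2) = 0.55 × √(140/2) = 4.6016. Critical value z_{0.025} = 1.960.
Revised power = Φ(δ − 1.960) + Φ(−δ − 1.960) = Φ(2.642) + Φ(-6.562) = 0.9959 + 0.0000 = 0.9959.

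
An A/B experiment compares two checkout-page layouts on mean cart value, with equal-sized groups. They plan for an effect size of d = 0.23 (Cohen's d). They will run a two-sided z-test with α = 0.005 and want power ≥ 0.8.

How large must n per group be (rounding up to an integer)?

n = 504 per group

Set Φ(δ − 2.807) = 0.8; then δ − 2.807 = Φ⁻¹(0.8) = 0.842, giving δ = 3.649.
(Ignoring the negligible lower-tail rejection probability gives the usual closed-form inversion.)
δ = d·√(n/2) ⇒ n = 2(δ/d)² = 2 × (3.649 / 0.23)² = 503.32.
Round up to the next whole unit.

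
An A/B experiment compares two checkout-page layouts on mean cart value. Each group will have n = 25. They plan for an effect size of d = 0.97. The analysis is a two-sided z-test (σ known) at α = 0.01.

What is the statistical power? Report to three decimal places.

Noncentrality parameter: λ = d·√(n/2) = 0.97 × √(25/2) = 3.4295
Two-sided α = 0.01 → critical value z_{0.005} = 2.576.
Power = Φ(λ − 2.576) + Φ(−λ − 2.576) = Φ(0.854) + Φ(-6.005) = 0.8033 + 0.0000 = 0.8033.

Power ≈ 0.803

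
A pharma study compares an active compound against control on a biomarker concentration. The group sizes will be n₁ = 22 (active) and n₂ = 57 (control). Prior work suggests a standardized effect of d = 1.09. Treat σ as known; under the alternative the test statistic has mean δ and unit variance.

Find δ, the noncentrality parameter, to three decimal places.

δ ≈ 4.343

δ = d / √(1/n₁ + 1/n₂) = 1.09 / √(1/22 + 1/57) = 4.3427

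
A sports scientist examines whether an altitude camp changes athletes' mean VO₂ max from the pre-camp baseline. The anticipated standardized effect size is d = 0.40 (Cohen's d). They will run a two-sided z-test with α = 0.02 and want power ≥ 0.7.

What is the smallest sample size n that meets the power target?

Set Φ(δ − 2.326) = 0.7; then δ − 2.326 = Φ⁻¹(0.7) = 0.524, giving δ = 2.851.
(The Φ(−δ − z_{α/2}) term is vanishingly small for δ > 0 and is dropped in the standard sample-size formula.)
δ = d·√n ⇒ n = (δ/d)² = (2.851 / 0.40)² = 50.79.
Round up to the next whole unit.

n = 51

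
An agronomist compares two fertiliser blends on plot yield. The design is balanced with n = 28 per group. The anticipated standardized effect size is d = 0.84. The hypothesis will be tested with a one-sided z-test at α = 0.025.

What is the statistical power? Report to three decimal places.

Power ≈ 0.882

Noncentrality parameter: δ = d·√(n/2) = 0.84 × √(28/2) = 3.1430
One-sided α = 0.025 → critical value z_{0.025} = 1.960.
Power = P(Z > 1.960 − δ) = Φ(1.183) = 0.8816.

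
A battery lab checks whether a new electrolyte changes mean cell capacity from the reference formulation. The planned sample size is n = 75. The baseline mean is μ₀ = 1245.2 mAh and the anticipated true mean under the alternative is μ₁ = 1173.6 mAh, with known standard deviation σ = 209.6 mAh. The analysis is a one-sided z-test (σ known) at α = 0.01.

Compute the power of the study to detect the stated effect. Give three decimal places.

Standardized effect: d = |μ₁ − μ₀| / σ = |1173.6 − 1245.2| / 209.6 = 0.3416
Noncentrality parameter: λ = d·√n = 0.3416 × √75 = 2.9584
One-sided α = 0.01 → critical value z_{0.01} = 2.326.
Power = Φ(λ − 2.326) = Φ(0.632) = 0.7363.

Power ≈ 0.736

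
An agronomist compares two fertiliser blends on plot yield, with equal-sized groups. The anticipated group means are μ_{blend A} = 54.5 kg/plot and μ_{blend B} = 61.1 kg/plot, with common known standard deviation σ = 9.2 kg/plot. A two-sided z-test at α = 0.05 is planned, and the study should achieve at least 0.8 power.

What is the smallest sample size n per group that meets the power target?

Standardized effect: d = |μ_{blend A} − μ_{blend B}| / σ = |54.5 − 61.1| / 9.2 = 0.7174
Set Φ(δ − 1.960) = 0.8; then δ − 1.960 = Φ⁻¹(0.8) = 0.842, giving δ = 2.802.
(The Φ(−δ − z_{α/2}) term is vanishingly small for δ > 0 and is dropped in the standard sample-size formula.)
δ = d·√(n/2) ⇒ n = 2(δ/d)² = 2 × (2.802 / 0.7174)² = 30.50.
Round up to the next whole unit.

n = 31 per group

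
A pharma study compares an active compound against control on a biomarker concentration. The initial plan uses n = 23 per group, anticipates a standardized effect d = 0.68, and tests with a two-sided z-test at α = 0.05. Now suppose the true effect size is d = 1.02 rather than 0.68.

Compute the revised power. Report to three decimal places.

Power ≈ 0.933

With d = 1.02: δ = d·√(n/2) = 1.02 × √(23/2) = 3.4590. Critical value z_{0.025} = 1.960.
Revised power = Φ(δ − 1.960) + Φ(−δ − 1.960) = Φ(1.499) + Φ(-5.419) = 0.9331 + 0.0000 = 0.9331.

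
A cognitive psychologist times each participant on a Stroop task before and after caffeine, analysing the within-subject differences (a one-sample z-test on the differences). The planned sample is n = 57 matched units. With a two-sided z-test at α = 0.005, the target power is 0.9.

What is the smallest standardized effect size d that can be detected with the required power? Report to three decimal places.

d ≈ 0.542

Required noncentrality: δ = z_{0.0025} + z_{0.10} = 2.807 + 1.282 = 4.089.
(Lower-tail contribution to power is negligible for δ > 0.)
δ = d·√n ⇒ d = δ/√n = 4.089/√57 = 0.5415.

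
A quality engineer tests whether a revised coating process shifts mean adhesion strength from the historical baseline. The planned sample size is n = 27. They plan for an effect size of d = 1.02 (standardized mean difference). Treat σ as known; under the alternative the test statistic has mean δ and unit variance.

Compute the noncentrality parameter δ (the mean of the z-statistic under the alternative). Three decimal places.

δ = d·√n = 1.02 × √27 = 5.3001

δ ≈ 5.300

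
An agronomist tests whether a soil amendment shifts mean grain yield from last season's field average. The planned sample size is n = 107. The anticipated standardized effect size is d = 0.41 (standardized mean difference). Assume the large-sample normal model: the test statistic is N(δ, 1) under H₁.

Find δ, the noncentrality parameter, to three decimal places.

δ ≈ 4.241

δ = d·√n = 0.41 × √107 = 4.2411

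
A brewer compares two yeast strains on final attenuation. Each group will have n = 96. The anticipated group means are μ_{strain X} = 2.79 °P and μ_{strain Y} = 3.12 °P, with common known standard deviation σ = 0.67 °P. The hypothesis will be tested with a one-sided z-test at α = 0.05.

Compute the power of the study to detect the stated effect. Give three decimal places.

Power ≈ 0.961

Standardized effect: d = |μ_{strain X} − μ_{strain Y}| / σ = |2.79 − 3.12| / 0.67 = 0.4925
Noncentrality parameter: δ = d·√(n/2) = 0.4925 × √(96/2) = 3.4124
One-sided α = 0.05 → critical value z_{0.05} = 1.645.
Power = P(Z > 1.645 − δ) = Φ(1.768) = 0.9614.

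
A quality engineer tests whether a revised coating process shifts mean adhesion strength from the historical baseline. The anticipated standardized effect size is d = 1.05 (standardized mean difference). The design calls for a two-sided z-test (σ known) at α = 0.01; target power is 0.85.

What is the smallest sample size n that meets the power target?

For power 0.85 need Φ(δ − z_{0.005}) = 0.85, so δ = z_{0.005} + z_{0.15} = 2.576 + 1.036 = 3.612.
(The Φ(−δ − z_{α/2}) term is vanishingly small for δ > 0 and is dropped in the standard sample-size formula.)
δ = d·√n ⇒ n = (δ/d)² = (3.612 / 1.05)² = 11.84.
Round up to the next whole unit.

n = 12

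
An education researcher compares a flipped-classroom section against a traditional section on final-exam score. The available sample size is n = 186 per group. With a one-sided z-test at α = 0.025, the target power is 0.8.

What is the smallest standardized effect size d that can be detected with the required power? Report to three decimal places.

d ≈ 0.291

Required noncentrality: δ = z_{0.025} + z_{0.20} = 1.960 + 0.842 = 2.802.
δ = d·√(n/2) ⇒ d = δ/√(n/2) = 2.802/√(186/2) = 0.2905.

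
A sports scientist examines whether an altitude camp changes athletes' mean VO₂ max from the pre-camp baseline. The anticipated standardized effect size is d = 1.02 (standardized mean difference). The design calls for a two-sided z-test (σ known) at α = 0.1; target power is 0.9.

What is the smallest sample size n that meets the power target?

n = 9

Set Φ(δ − 1.645) = 0.9; then δ − 1.645 = Φ⁻¹(0.9) = 1.282, giving δ = 2.926.
(For δ > 0 the lower-tail rejection region contributes negligibly to power, so the one-term inversion is standard.)
δ = d·√n ⇒ n = (δ/d)² = (2.926 / 1.02)² = 8.23.
Rounding up, n = 9.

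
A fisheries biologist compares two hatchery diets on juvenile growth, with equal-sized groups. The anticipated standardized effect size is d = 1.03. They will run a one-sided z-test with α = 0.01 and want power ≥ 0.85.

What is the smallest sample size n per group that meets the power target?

Set Φ(δ − 2.326) = 0.85; then δ − 2.326 = Φ⁻¹(0.85) = 1.036, giving δ = 3.363.
δ = d·√(n/2) ⇒ n = 2(δ/d)² = 2 × (3.363 / 1.03)² = 21.32.
Rounding up, n = 22 per group.

n = 22 per group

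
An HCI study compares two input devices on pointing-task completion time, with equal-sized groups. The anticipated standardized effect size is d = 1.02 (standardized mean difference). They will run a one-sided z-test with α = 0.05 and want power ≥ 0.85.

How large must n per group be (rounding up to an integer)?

For power 0.85 need Φ(δ − z_{0.05}) = 0.85, so δ = z_{0.05} + z_{0.15} = 1.645 + 1.036 = 2.681.
δ = d·√(n/2) ⇒ n = 2(δ/d)² = 2 × (2.681 / 1.02)² = 13.82.
Rounding up, n = 14 per group.

n = 14 per group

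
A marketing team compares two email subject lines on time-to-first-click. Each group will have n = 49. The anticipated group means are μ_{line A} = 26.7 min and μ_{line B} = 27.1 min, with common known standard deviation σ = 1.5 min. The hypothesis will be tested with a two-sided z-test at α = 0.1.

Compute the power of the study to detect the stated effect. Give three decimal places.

Power ≈ 0.374

Standardized effect: d = |μ_{line A} − μ_{line B}| / σ = |26.7 − 27.1| / 1.5 = 0.2667
Noncentrality parameter: δ = d·√(n/2) = 0.2667 × √(49/2) = 1.3199
Two-sided α = 0.1 → critical value z_{0.05} = 1.645.
Power = Φ(δ − 1.645) + Φ(−δ − 1.645) = Φ(-0.325) + Φ(-2.965) = 0.3726 + 0.0015 = 0.3741.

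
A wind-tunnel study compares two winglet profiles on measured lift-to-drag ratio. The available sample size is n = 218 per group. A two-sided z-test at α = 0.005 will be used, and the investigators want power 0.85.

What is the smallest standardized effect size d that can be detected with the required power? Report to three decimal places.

d ≈ 0.368

Required noncentrality: δ = z_{0.0025} + z_{0.15} = 2.807 + 1.036 = 3.843.
(The second rejection-region term Φ(−δ − z_{α/2}) is negligible and dropped.)
δ = d·√(n/2) ⇒ d = δ/√(n/2) = 3.843/√(218/2) = 0.3681.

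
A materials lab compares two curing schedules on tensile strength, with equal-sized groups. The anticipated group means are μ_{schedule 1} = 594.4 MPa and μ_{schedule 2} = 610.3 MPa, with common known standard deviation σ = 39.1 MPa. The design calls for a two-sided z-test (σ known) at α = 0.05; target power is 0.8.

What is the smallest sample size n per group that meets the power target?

Standardized effect: d = |μ_{schedule 1} − μ_{schedule 2}| / σ = |594.4 − 610.3| / 39.1 = 0.4066
Set Φ(δ − 1.960) = 0.8; then δ − 1.960 = Φ⁻¹(0.8) = 0.842, giving δ = 2.802.
(The Φ(−δ − z_{α/2}) term is vanishingly small for δ > 0 and is dropped in the standard sample-size formula.)
δ = d·√(n/2) ⇒ n = 2(δ/d)² = 2 × (2.802 / 0.4066)² = 94.93.
Round up to the next whole unit.

n = 95 per group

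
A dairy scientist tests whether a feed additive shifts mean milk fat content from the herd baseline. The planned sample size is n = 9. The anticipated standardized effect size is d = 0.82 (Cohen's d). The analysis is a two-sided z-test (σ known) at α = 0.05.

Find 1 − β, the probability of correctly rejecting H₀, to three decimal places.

Power ≈ 0.691

Noncentrality parameter: δ = d·√n = 0.82 × √9 = 2.4600
Critical value for a two-sided test at α = 0.05: z_{α/2} = 1.960.
Power = Φ(δ − 1.960) + Φ(−δ − 1.960) = Φ(0.500) + Φ(-4.420) = 0.6915 + 0.0000 = 0.6915.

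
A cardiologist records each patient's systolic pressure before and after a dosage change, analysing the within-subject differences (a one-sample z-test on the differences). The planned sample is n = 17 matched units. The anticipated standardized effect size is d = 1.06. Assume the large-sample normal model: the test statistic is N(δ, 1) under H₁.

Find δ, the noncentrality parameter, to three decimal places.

The noncentrality parameter scales effect size by the design's sample-size factor: δ = d·√n = 1.06 × √17 = 4.3705

δ ≈ 4.370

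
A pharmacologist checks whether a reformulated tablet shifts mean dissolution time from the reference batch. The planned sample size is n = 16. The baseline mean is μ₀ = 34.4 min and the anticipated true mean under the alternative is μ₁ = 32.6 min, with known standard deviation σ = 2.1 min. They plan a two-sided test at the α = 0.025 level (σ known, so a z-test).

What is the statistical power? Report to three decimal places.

Standardized effect: d = |μ₁ − μ₀| / σ = |32.6 − 34.4| / 2.1 = 0.8571
Noncentrality parameter: λ = d·√n = 0.8571 × √16 = 3.4286
Critical value for a two-sided test at α = 0.025: z_{α/2} = 2.241.
Power = Φ(λ − 2.241) + Φ(−λ − 2.241) = Φ(1.187) + Φ(-5.670) = 0.8824 + 0.0000 = 0.8824.

Power ≈ 0.882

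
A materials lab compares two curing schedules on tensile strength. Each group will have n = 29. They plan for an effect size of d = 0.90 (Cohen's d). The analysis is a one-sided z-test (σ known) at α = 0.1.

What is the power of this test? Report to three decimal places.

Power ≈ 0.984

Noncentrality parameter: δ = d·√(n/2) = 0.90 × √(29/2) = 3.4271
One-sided α = 0.1 → critical value z_{0.1} = 1.282.
Power = Φ(δ − 1.282) = Φ(2.146) = 0.9840.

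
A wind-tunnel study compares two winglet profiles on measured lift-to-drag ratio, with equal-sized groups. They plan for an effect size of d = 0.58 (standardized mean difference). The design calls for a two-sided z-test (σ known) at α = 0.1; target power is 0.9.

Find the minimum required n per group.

Set Φ(δ − 1.645) = 0.9; then δ − 1.645 = Φ⁻¹(0.9) = 1.282, giving δ = 2.926.
(Ignoring the negligible lower-tail rejection probability gives the usual closed-form inversion.)
δ = d·√(n/2) ⇒ n = 2(δ/d)² = 2 × (2.926 / 0.58)² = 50.91.
Rounding up, n = 51 per group.

n = 51 per group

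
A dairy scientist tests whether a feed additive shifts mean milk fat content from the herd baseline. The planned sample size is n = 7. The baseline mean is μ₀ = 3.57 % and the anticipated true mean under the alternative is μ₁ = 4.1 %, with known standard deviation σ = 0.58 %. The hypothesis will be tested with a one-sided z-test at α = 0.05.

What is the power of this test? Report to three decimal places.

Standardized effect: d = |μ₁ − μ₀| / σ = |4.1 − 3.57| / 0.58 = 0.9138
Noncentrality parameter: δ = d·√n = 0.9138 × √7 = 2.4177
One-sided α = 0.05 → critical value z_{0.05} = 1.645.
Power = P(Z > 1.645 − δ) = Φ(0.773) = 0.7802.

Power ≈ 0.780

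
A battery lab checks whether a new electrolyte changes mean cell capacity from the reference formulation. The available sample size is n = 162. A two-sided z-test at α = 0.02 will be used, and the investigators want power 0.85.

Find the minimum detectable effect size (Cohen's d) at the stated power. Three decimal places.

Need Φ(δ − 2.326) = 0.85, so δ = 2.326 + 1.036 = 3.363.
(The second rejection-region term Φ(−δ − z_{α/2}) is negligible and dropped.)
δ = d·√n ⇒ d = δ/√n = 3.363/√162 = 0.2642.

d ≈ 0.264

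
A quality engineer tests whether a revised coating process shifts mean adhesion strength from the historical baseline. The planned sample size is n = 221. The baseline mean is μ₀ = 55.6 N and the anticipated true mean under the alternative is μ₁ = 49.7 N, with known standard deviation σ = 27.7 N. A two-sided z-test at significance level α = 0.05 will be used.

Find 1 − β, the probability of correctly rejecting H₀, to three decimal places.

Standardized effect: d = |μ₁ − μ₀| / σ = |49.7 − 55.6| / 27.7 = 0.2130
Noncentrality parameter: δ = d·√n = 0.2130 × √221 = 3.1664
Critical value for a two-sided test at α = 0.05: z_{α/2} = 1.960.
Power = Φ(δ − 1.960) + Φ(−δ − 1.960) = Φ(1.206) + Φ(-5.126) = 0.8862 + 0.0000 = 0.8862.

Power ≈ 0.886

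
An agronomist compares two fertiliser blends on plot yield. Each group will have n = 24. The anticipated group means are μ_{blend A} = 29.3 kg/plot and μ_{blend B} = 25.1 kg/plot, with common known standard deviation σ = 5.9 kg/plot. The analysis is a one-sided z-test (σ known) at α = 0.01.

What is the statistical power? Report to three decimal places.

Power ≈ 0.556

Standardized effect: d = |μ_{blend A} − μ_{blend B}| / σ = |29.3 − 25.1| / 5.9 = 0.7119
Noncentrality parameter: δ = d·√(n/2) = 0.7119 × √(24/2) = 2.4660
Critical value for a one-sided test at α = 0.01: z_α = 2.326.
Power = Φ(δ − 2.326) = Φ(0.140) = 0.5555.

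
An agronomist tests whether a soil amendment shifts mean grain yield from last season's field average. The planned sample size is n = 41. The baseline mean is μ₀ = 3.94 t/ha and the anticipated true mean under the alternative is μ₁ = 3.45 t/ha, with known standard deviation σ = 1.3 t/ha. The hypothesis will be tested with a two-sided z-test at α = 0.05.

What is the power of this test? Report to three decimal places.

Standardized effect: d = |μ₁ − μ₀| / σ = |3.45 − 3.94| / 1.3 = 0.3769
Noncentrality parameter: δ = d·√n = 0.3769 × √41 = 2.4135
Critical value for a two-sided test at α = 0.05: z_{α/2} = 1.960.
Power = Φ(δ − 1.960) + Φ(−δ − 1.960) = Φ(0.454) + Φ(-4.373) = 0.6749 + 0.0000 = 0.6749.

Power ≈ 0.675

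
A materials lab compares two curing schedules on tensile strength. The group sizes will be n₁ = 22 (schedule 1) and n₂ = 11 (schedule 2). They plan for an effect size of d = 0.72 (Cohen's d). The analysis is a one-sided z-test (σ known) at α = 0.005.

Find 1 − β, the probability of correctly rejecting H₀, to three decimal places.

Power ≈ 0.266

Noncentrality parameter: δ = d / √(1/n₁ + 1/n₂) = 0.72 / √(1/22 + 1/11) = 1.9498
Critical value for a one-sided test at α = 0.005: z_α = 2.576.
Power = Φ(δ − 2.576) = Φ(-0.626) = 0.2656.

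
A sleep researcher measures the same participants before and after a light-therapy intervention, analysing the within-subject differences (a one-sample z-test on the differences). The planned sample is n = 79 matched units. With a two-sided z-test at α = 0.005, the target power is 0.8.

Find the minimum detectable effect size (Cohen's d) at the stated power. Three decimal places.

d ≈ 0.411

Need Φ(δ − 2.807) = 0.8, so δ = 2.807 + 0.842 = 3.649.
(The second rejection-region term Φ(−δ − z_{α/2}) is negligible and dropped.)
δ = d·√n ⇒ d = δ/√n = 3.649/√79 = 0.4105.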